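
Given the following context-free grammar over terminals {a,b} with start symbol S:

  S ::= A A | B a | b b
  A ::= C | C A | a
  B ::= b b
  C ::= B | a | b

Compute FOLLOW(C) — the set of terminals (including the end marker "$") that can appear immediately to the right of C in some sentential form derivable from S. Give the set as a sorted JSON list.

FIRST iteration:
iter 1:
  A via A→a: +{a}
  B via B→b b: +{b}
  C via C→B: +{b}
  C via C→a: +{a}
  S via S→A A: +{a}
  S via S→B a: +{b}
  FIRST[S]={a,b}  FIRST[A]={a}  FIRST[B]={b}  FIRST[C]={a,b}
iter 2:
  A via A→C: +{b}
  FIRST[S]={a,b}  FIRST[A]={a,b}  FIRST[B]={b}  FIRST[C]={a,b}
iter 3: done
  FIRST[S]={a,b}  FIRST[A]={a,b}  FIRST[B]={b}  FIRST[C]={a,b}

FOLLOW iteration:
initialize: $ ∈ FOLLOW(S)
round 1:
  A→C A: FOLLOW(C) ⊇ FIRST(A) = {a,b}; new: +{a,b}
  C→B: FOLLOW(B) ⊇ FOLLOW(C) ⊇ {a,b}; new: +{a,b}
  S→A A: FOLLOW(A) ⊇ FIRST(A) = {a,b}; new: +{a,b}
  S→A A: FOLLOW(A) ⊇ FOLLOW(S) ⊇ {$}; new: +{$}
  FOLLOW(S)={$}  FOLLOW(A)={$,a,b}  FOLLOW(B)={a,b}  FOLLOW(C)={a,b}
round 2:
  A→C: FOLLOW(C) ⊇ FOLLOW(A) ⊇ {$,a,b}; new: +{$}
  C→B: FOLLOW(B) ⊇ FOLLOW(C) ⊇ {$,a,b}; new: +{$}
  FOLLOW(S)={$}  FOLLOW(A)={$,a,b}  FOLLOW(B)={$,a,b}  FOLLOW(C)={$,a,b}
round 3: done
  FOLLOW(S)={$}  FOLLOW(A)={$,a,b}  FOLLOW(B)={$,a,b}  FOLLOW(C)={$,a,b}

FOLLOW(C) = ["$", "a", "b"]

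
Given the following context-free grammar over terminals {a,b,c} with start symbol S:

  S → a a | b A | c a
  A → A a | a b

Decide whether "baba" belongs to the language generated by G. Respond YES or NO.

Convert to CNF:
  S -> T0 T0 | T1 A | T2 T0
  A -> A T0 | T0 T1
  T0 -> a
  T1 -> b
  T2 -> c

CYK fill:
  T[0,0] 'b' = {T1}  orig:{}
  T[1,1] 'a' = {T0}  orig:{}
  T[2,2] 'b' = {T1}  orig:{}
  T[3,3] 'a' = {T0}  orig:{}
  T[0,1] 'ba' = ∅
  T[1,2] 'ab' = {A}
  T[2,3] 'ba' = ∅
  T[0,2] 'bab' = {S}
  T[1,3] 'aba' = {A}
  T[0,3] 'baba' = {S}

S ∈ T[0,3] ⇒ YES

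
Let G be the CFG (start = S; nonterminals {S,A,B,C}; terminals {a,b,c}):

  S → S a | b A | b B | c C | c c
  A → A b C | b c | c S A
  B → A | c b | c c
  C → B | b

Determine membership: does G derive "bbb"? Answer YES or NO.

CNF form of G:
  S -> S T2 | T0 A | T0 B | T1 C | T1 T1
  A -> A X3 | T0 T1 | T1 X4
  B -> A X5 | T0 T1 | T1 T0 | T1 T1 | T1 X6
  C -> A X7 | T0 T1 | T1 T0 | T1 T1 | T1 X8 | b
  T0 -> b
  T1 -> c
  T2 -> a
  X3 -> T0 C
  X4 -> S A
  X5 -> T0 C
  X6 -> S A
  X7 -> T0 C
  X8 -> S A

Fill CYK table bottom-up:
  cell(0,0) b: {C,T0}  orig:{C}
  cell(1,1) b: {C,T0}  orig:{C}
  cell(2,2) b: {C,T0}  orig:{C}
  cell(0,1) bb: {X3,X5,X7}  orig:{}
  cell(1,2) bb: {X3,X5,X7}  orig:{}
  cell(0,2) bbb: ∅

S ∉ T[0,2] ⇒ NO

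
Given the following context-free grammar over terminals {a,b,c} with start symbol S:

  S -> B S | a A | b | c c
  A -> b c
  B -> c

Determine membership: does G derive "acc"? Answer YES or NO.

Convert to CNF:
  S -> B S | T1 T1 | T2 A | b
  A -> T0 T1
  B -> c
  T0 -> b
  T1 -> c
  T2 -> a

CYK table (by increasing span):
  [0..0]={T2}  "a"  orig:{}
  [1..1]={B,T1}  "c"  orig:{B}
  [2..2]={B,T1}  "c"  orig:{B}
  [0..1]=∅  "ac"
  [1..2]={S}  "cc"
  [0..2]=∅  "acc"

S ∉ T[0,2] ⇒ NO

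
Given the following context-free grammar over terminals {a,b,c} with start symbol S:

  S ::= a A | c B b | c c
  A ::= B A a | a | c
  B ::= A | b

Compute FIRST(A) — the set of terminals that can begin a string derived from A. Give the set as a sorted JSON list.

FIRST iteration:
[1]
  A via A→a: +{a}
  A via A→c: +{c}
  B via B→A: +{a,c}
  B via B→b: +{b}
  S via S→a A: +{a}
  S via S→c B b: +{c}
  FIRST(S)={a,c}  FIRST(A)={a,c}  FIRST(B)={a,b,c}
[2]
  A via A→B A a: +{b}
  FIRST(S)={a,c}  FIRST(A)={a,b,c}  FIRST(B)={a,b,c}
[3] — fixpoint
  FIRST(S)={a,c}  FIRST(A)={a,b,c}  FIRST(B)={a,b,c}

FIRST(A) = ["a", "b", "c"]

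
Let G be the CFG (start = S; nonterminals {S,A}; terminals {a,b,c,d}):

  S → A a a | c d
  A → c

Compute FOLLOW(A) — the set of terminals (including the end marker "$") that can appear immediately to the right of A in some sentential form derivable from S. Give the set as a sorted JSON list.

FIRST iteration:
iter 1:
  A via A→c: +{c}
  S via S→A a a: +{c}
  S: {c}  A: {c}
iter 2: (stable)
  S: {c}  A: {c}

Compute FOLLOW by fixpoint:
FOLLOW(S) := {$}
pass 1:
  S→A a a: FOLLOW(A) ⊇ FIRST(a) = {a}; new: +{a}
  FOLLOW(S)={$}  FOLLOW(A)={a}
pass 2: (stable)
  FOLLOW(S)={$}  FOLLOW(A)={a}

FOLLOW(A) = ["a"]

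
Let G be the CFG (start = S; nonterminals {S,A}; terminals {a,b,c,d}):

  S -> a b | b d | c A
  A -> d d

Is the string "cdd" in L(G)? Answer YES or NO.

Convert to CNF:
  S -> T1 T2 | T2 T0 | T3 A
  A -> T0 T0
  T0 -> d
  T1 -> a
  T2 -> b
  T3 -> c

CYK table (by increasing span):
  cell(0,0) c: {T3}  orig:{}
  cell(1,1) d: {T0}  orig:{}
  cell(2,2) d: {T0}  orig:{}
  cell(0,1) cd: ∅
  cell(1,2) dd: {A}
  cell(0,2) cdd: {S}

S ∈ T[0,2] ⇒ YES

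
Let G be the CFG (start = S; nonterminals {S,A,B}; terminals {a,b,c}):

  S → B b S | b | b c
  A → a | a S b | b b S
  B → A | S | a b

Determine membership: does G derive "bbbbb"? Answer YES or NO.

Convert to CNF:
  S -> B X8 | T1 T2 | b
  A -> T0 X3 | T1 X4 | a
  B -> B X5 | T0 T1 | T0 X6 | T1 T2 | T1 X7 | a | b
  T0 -> a
  T1 -> b
  T2 -> c
  X3 -> S T1
  X4 -> T1 S
  X5 -> T1 S
  X6 -> S T1
  X7 -> T1 S
  X8 -> T1 S

CYK fill:
  T[0,0] 'b' = {B,S,T1}  orig:{B,S}
  T[1,1] 'b' = {B,S,T1}  orig:{B,S}
  T[2,2] 'b' = {B,S,T1}  orig:{B,S}
  T[3,3] 'b' = {B,S,T1}  orig:{B,S}
  T[4,4] 'b' = {B,S,T1}  orig:{B,S}
  T[0,1] 'bb' = {X3,X4,X5,X6,X7,X8}  orig:{}
  T[1,2] 'bb' = {X3,X4,X5,X6,X7,X8}  orig:{}
  T[2,3] 'bb' = {X3,X4,X5,X6,X7,X8}  orig:{}
  T[3,4] 'bb' = {X3,X4,X5,X6,X7,X8}  orig:{}
  T[0,2] 'bbb' = {A,B,S}
  T[1,3] 'bbb' = {A,B,S}
  T[2,4] 'bbb' = {A,B,S}
  T[0,3] 'bbbb' = {X3,X4,X5,X6,X7,X8}  orig:{}
  T[1,4] 'bbbb' = {X3,X4,X5,X6,X7,X8}  orig:{}
  T[0,4] 'bbbbb' = {A,B,S}

S ∈ T[0,4] ⇒ YES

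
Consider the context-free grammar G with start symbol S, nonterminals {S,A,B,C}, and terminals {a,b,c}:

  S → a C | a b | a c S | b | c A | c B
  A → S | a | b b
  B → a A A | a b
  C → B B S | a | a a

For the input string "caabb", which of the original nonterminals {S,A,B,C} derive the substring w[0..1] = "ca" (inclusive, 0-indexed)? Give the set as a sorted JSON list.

Convert to CNF:
  S -> T0 C | T0 T1 | T0 X6 | T2 A | T2 B | b
  A -> T0 C | T0 T1 | T0 X3 | T1 T1 | T2 A | T2 B | a | b
  B -> T0 T1 | T0 X4
  C -> B X5 | T0 T0 | a
  T0 -> a
  T1 -> b
  T2 -> c
  X3 -> T2 S
  X4 -> A A
  X5 -> B S
  X6 -> T2 S

CYK table (by increasing span) — only the sub-triangle for w[0..1]:
  [0..0]={T2}  "c"  orig:{}
  [1..1]={A,C,T0}  "a"  orig:{A,C}
  [0..1]={A,S}  "ca"

Original NTs in T[0,1] deriving "ca": ["A", "S"]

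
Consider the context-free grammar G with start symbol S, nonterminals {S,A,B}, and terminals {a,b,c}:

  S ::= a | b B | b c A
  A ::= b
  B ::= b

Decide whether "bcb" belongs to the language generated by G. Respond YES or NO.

Convert to CNF:
  S -> T0 B | T0 X2 | a
  A -> b
  B -> b
  T0 -> b
  T1 -> c
  X2 -> T1 A

CYK fill:
  cell(0,0) b: {A,B,T0}  orig:{A,B}
  cell(1,1) c: {T1}  orig:{}
  cell(2,2) b: {A,B,T0}  orig:{A,B}
  cell(0,1) bc: ∅
  cell(1,2) cb: {X2}  orig:{}
  cell(0,2) bcb: {S}

S ∈ T[0,2] ⇒ YES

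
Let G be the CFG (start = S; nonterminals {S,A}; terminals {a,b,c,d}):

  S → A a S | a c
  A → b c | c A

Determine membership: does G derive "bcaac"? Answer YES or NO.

CNF form of G:
  S -> A X3 | T2 T1
  A -> T0 T1 | T1 A
  T0 -> b
  T1 -> c
  T2 -> a
  X3 -> T2 S

CYK fill:
  [0..0]={T0}  "b"  orig:{}
  [1..1]={T1}  "c"  orig:{}
  [2..2]={T2}  "a"  orig:{}
  [3..3]={T2}  "a"  orig:{}
  [4..4]={T1}  "c"  orig:{}
  [0..1]={A}  "bc"
  [1..2]=∅  "ca"
  [2..3]=∅  "aa"
  [3..4]={S}  "ac"
  [0..2]=∅  "bca"
  [1..3]=∅  "caa"
  [2..4]={X3}  "aac"  orig:{}
  [0..3]=∅  "bcaa"
  [1..4]=∅  "caac"
  [0..4]={S}  "bcaac"

S ∈ T[0,4] ⇒ YES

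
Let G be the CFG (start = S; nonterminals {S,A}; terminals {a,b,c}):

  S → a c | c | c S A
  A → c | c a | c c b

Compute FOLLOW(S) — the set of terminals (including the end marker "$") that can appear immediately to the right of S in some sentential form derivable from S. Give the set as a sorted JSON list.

FIRST sets, iterate to fixpoint:
round 1:
  A via A→c: +{c}
  S via S→a c: +{a}
  S via S→c: +{c}
  FIRST(S)={a,c}  FIRST(A)={c}
round 2: done
  FIRST(S)={a,c}  FIRST(A)={c}

Compute FOLLOW by fixpoint:
seed FOLLOW(S) with $
pass 1:
  S→c S A: FOLLOW(S) ⊇ FIRST(A) = {c}; new: +{c}
  S→c S A: FOLLOW(A) ⊇ FOLLOW(S) ⊇ {$,c}; new: +{$,c}
  FOLLOW[S]={$,c}  FOLLOW[A]={$,c}
pass 2: (stable)
  FOLLOW[S]={$,c}  FOLLOW[A]={$,c}

FOLLOW(S) = ["$", "c"]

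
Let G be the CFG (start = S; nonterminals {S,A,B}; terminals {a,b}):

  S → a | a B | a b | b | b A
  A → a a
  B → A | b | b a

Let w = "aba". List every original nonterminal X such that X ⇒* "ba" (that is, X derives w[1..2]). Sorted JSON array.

Convert to CNF:
  S -> T0 B | T0 T1 | T1 A | a | b
  A -> T0 T0
  B -> T0 T0 | T1 T0 | b
  T0 -> a
  T1 -> b

Fill CYK table bottom-up — only the sub-triangle for w[1..2]:
  T[1,1] 'b' = {B,S,T1}  orig:{B,S}
  T[2,2] 'a' = {S,T0}  orig:{S}
  T[1,2] 'ba' = {B}

Original NTs in T[1,2] deriving "ba": ["B"]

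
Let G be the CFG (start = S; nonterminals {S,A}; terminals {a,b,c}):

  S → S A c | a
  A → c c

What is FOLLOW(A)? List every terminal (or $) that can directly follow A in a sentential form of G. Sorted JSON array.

FIRST sets, iterate to fixpoint:
round 1:
  A via A→c c: +{c}
  S via S→a: +{a}
  S: {a}  A: {c}
round 2: — fixpoint
  S: {a}  A: {c}

Compute FOLLOW by fixpoint:
initialize: $ ∈ FOLLOW(S)
pass 1:
  S→S A c: FOLLOW(S) ⊇ FIRST(A) = {c}; new: +{c}
  S→S A c: FOLLOW(A) ⊇ FIRST(c) = {c}; new: +{c}
  FOLLOW[S]={$,c}  FOLLOW[A]={c}
pass 2: done
  FOLLOW[S]={$,c}  FOLLOW[A]={c}

FOLLOW(A) = ["c"]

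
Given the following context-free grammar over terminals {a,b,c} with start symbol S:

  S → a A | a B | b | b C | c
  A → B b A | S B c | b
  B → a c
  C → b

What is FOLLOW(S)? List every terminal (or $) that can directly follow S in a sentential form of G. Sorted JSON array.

FIRST sets, iterate to fixpoint:
[1]
  A via A→b: +{b}
  B via B→a c: +{a}
  C via C→b: +{b}
  S via S→a A: +{a}
  S via S→b: +{b}
  S via S→c: +{c}
  FIRST[S]={a,b,c}  FIRST[A]={b}  FIRST[B]={a}  FIRST[C]={b}
[2]
  A via A→B b A: +{a}
  A via A→S B c: +{c}
  FIRST[S]={a,b,c}  FIRST[A]={a,b,c}  FIRST[B]={a}  FIRST[C]={b}
[3] (stable)
  FIRST[S]={a,b,c}  FIRST[A]={a,b,c}  FIRST[B]={a}  FIRST[C]={b}

Compute FOLLOW by fixpoint:
FOLLOW(S) := {$}
[1]
  A→B b A: FOLLOW(B) ⊇ FIRST(b) = {b}; new: +{b}
  A→S B c: FOLLOW(S) ⊇ FIRST(B) = {a}; new: +{a}
  A→S B c: FOLLOW(B) ⊇ FIRST(c) = {c}; new: +{c}
  S→a A: FOLLOW(A) ⊇ FOLLOW(S) ⊇ {$,a}; new: +{$,a}
  S→a B: FOLLOW(B) ⊇ FOLLOW(S) ⊇ {$,a}; new: +{$,a}
  S→b C: FOLLOW(C) ⊇ FOLLOW(S) ⊇ {$,a}; new: +{$,a}
  S: {$,a}  A: {$,a}  B: {$,a,b,c}  C: {$,a}
[2] done
  S: {$,a}  A: {$,a}  B: {$,a,b,c}  C: {$,a}

FOLLOW(S) = ["$", "a"]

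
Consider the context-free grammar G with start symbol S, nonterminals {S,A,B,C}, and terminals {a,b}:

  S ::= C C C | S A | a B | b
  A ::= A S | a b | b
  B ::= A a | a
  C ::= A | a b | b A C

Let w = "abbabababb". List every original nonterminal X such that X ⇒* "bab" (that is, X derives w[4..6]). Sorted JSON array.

Convert to CNF:
  S -> C X3 | S A | T0 B | b
  A -> A S | T0 T1 | b
  B -> A T0 | a
  C -> A S | T0 T1 | T1 X2 | b
  T0 -> a
  T1 -> b
  X2 -> A C
  X3 -> C C

Fill CYK table bottom-up — only the sub-triangle for w[4..6]:
  T[4,4] 'b' = {A,C,S,T1}  orig:{A,C,S}
  T[5,5] 'a' = {B,T0}  orig:{B}
  T[6,6] 'b' = {A,C,S,T1}  orig:{A,C,S}
  T[4,5] 'ba' = {B}
  T[5,6] 'ab' = {A,C}
  T[4,6] 'bab' = {S,X2,X3}  orig:{S}

Original NTs in T[4,6] deriving "bab": ["S"]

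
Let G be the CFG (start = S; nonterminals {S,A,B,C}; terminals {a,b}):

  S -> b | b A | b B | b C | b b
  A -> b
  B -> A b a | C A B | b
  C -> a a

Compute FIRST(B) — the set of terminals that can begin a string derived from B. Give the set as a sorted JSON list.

FIRST iteration:
round 1:
  A via A→b: +{b}
  B via B→A b a: +{b}
  C via C→a a: +{a}
  S via S→b: +{b}
  S: {b}  A: {b}  B: {b}  C: {a}
round 2:
  B via B→C A B: +{a}
  S: {b}  A: {b}  B: {a,b}  C: {a}
round 3: (stable)
  S: {b}  A: {b}  B: {a,b}  C: {a}

FIRST(B) = ["a", "b"]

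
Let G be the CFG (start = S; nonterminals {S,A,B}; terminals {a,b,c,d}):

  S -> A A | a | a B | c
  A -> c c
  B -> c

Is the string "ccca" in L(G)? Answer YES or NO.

Convert to CNF:
  S -> A A | T1 B | a | c
  A -> T0 T0
  B -> c
  T0 -> c
  T1 -> a

CYK fill:
  T[0,0] 'c' = {B,S,T0}  orig:{B,S}
  T[1,1] 'c' = {B,S,T0}  orig:{B,S}
  T[2,2] 'c' = {B,S,T0}  orig:{B,S}
  T[3,3] 'a' = {S,T1}  orig:{S}
  T[0,1] 'cc' = {A}
  T[1,2] 'cc' = {A}
  T[2,3] 'ca' = ∅
  T[0,2] 'ccc' = ∅
  T[1,3] 'cca' = ∅
  T[0,3] 'ccca' = ∅

S ∉ T[0,3] ⇒ NO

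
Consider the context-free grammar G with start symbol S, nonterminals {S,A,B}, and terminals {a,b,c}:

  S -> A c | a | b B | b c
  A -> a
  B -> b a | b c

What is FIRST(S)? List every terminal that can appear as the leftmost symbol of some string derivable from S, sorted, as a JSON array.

FIRST iteration:
round 1:
  A via A→a: +{a}
  B via B→b a: +{b}
  S via S→A c: +{a}
  S via S→b B: +{b}
  FIRST(S)={a,b}  FIRST(A)={a}  FIRST(B)={b}
round 2: (no change)
  FIRST(S)={a,b}  FIRST(A)={a}  FIRST(B)={b}

FIRST(S) = ["a", "b"]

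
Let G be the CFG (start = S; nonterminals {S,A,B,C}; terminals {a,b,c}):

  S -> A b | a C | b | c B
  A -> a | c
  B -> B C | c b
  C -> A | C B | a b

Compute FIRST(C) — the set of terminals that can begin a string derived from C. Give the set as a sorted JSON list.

Compute FIRST by fixpoint:
pass 1:
  A via A→a: +{a}
  A via A→c: +{c}
  B via B→c b: +{c}
  C via C→A: +{a,c}
  S via S→A b: +{a,c}
  S via S→b: +{b}
  FIRST(S)={a,b,c}  FIRST(A)={a,c}  FIRST(B)={c}  FIRST(C)={a,c}
pass 2: (no change)
  FIRST(S)={a,b,c}  FIRST(A)={a,c}  FIRST(B)={c}  FIRST(C)={a,c}

FIRST(C) = ["a", "c"]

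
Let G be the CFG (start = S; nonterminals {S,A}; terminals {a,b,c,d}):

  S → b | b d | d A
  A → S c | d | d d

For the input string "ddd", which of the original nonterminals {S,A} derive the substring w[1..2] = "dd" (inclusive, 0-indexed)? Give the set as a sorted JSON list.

CNF form of G:
  S -> T1 A | T2 T1 | b
  A -> S T0 | T1 T1 | d
  T0 -> c
  T1 -> d
  T2 -> b

CYK fill — only the sub-triangle for w[1..2]:
  [1..1]={A,T1}  "d"  orig:{A}
  [2..2]={A,T1}  "d"  orig:{A}
  [1..2]={A,S}  "dd"

Original NTs in T[1,2] deriving "dd": ["A", "S"]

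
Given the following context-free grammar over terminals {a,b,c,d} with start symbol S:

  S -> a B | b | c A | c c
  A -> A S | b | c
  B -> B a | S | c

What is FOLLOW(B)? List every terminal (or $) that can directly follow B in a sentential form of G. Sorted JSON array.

FIRST iteration:
iter 1:
  A via A→b: +{b}
  A via A→c: +{c}
  B via B→c: +{c}
  S via S→a B: +{a}
  S via S→b: +{b}
  S via S→c A: +{c}
  FIRST[S]={a,b,c}  FIRST[A]={b,c}  FIRST[B]={c}
iter 2:
  B via B→S: +{a,b}
  FIRST[S]={a,b,c}  FIRST[A]={b,c}  FIRST[B]={a,b,c}
iter 3: done
  FIRST[S]={a,b,c}  FIRST[A]={b,c}  FIRST[B]={a,b,c}

FOLLOW iteration:
initialize: $ ∈ FOLLOW(S)
round 1:
  A→A S: FOLLOW(A) ⊇ FIRST(S) = {a,b,c}; new: +{a,b,c}
  A→A S: FOLLOW(S) ⊇ FOLLOW(A) ⊇ {a,b,c}; new: +{a,b,c}
  B→B a: FOLLOW(B) ⊇ FIRST(a) = {a}; new: +{a}
  S→a B: FOLLOW(B) ⊇ FOLLOW(S) ⊇ {$,a,b,c}; new: +{$,b,c}
  S→c A: FOLLOW(A) ⊇ FOLLOW(S) ⊇ {$,a,b,c}; new: +{$}
  FOLLOW(S)={$,a,b,c}  FOLLOW(A)={$,a,b,c}  FOLLOW(B)={$,a,b,c}
round 2: (stable)
  FOLLOW(S)={$,a,b,c}  FOLLOW(A)={$,a,b,c}  FOLLOW(B)={$,a,b,c}

FOLLOW(B) = ["$", "a", "b", "c"]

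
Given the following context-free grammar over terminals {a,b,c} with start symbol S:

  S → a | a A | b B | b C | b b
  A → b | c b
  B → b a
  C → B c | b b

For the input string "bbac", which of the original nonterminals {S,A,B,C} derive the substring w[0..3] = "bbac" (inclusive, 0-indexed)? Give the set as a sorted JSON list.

CNF form of G:
  S -> T1 B | T1 C | T1 T1 | T2 A | a
  A -> T0 T1 | b
  B -> T1 T2
  C -> B T0 | T1 T1
  T0 -> c
  T1 -> b
  T2 -> a

Fill CYK table bottom-up (cells [i..j] with 0 ≤ i ≤ j ≤ 3 only):
  cell(0,0) b: {A,T1}  orig:{A}
  cell(1,1) b: {A,T1}  orig:{A}
  cell(2,2) a: {S,T2}  orig:{S}
  cell(3,3) c: {T0}  orig:{}
  cell(0,1) bb: {C,S}
  cell(1,2) ba: {B}
  cell(2,3) ac: ∅
  cell(0,2) bba: {S}
  cell(1,3) bac: {C}
  cell(0,3) bbac: {S}

Original NTs in T[0,3] deriving "bbac": ["S"]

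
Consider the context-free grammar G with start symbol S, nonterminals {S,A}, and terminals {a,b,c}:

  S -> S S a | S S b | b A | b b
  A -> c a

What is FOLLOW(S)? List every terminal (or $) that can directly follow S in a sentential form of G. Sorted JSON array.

FIRST iteration:
pass 1:
  A via A→c a: +{c}
  S via S→b A: +{b}
  S: {b}  A: {c}
pass 2: — fixpoint
  S: {b}  A: {c}

FOLLOW sets:
initialize: $ ∈ FOLLOW(S)
iter 1:
  S→S S a: FOLLOW(S) ⊇ FIRST(S) = {b}; new: +{b}
  S→S S a: FOLLOW(S) ⊇ FIRST(a) = {a}; new: +{a}
  S→b A: FOLLOW(A) ⊇ FOLLOW(S) ⊇ {$,a,b}; new: +{$,a,b}
  S: {$,a,b}  A: {$,a,b}
iter 2: done
  S: {$,a,b}  A: {$,a,b}

FOLLOW(S) = ["$", "a", "b"]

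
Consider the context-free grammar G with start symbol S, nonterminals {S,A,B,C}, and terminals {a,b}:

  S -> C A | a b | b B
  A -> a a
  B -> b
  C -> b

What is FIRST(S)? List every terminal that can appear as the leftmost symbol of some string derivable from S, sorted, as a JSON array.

Compute FIRST by fixpoint:
[1]
  A via A→a a: +{a}
  B via B→b: +{b}
  C via C→b: +{b}
  S via S→C A: +{b}
  S via S→a b: +{a}
  FIRST(S)={a,b}  FIRST(A)={a}  FIRST(B)={b}  FIRST(C)={b}
[2] — fixpoint
  FIRST(S)={a,b}  FIRST(A)={a}  FIRST(B)={b}  FIRST(C)={b}

FIRST(S) = ["a", "b"]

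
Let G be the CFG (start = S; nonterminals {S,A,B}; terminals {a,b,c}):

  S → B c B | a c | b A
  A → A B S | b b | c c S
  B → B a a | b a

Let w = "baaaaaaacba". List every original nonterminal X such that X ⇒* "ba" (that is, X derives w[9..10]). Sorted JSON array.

CNF form of G:
  S -> B X6 | T0 A | T2 T1
  A -> A X3 | T0 T0 | T1 X4
  B -> B X5 | T0 T2
  T0 -> b
  T1 -> c
  T2 -> a
  X3 -> B S
  X4 -> T1 S
  X5 -> T2 T2
  X6 -> T1 B

Fill CYK table bottom-up, restricted to cells inside w[9..10]:
  [9..9]={T0}  "b"  orig:{}
  [10..10]={T2}  "a"  orig:{}
  [9..10]={B}  "ba"

Original NTs in T[9,10] deriving "ba": ["B"]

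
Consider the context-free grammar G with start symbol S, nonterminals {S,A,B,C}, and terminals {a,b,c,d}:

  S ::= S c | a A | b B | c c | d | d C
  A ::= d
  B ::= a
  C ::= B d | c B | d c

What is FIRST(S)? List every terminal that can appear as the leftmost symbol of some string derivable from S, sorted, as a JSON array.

FIRST sets, iterate to fixpoint:
[1]
  A via A→d: +{d}
  B via B→a: +{a}
  C via C→B d: +{a}
  C via C→c B: +{c}
  C via C→d c: +{d}
  S via S→a A: +{a}
  S via S→b B: +{b}
  S via S→c c: +{c}
  S via S→d: +{d}
  FIRST(S)={a,b,c,d}  FIRST(A)={d}  FIRST(B)={a}  FIRST(C)={a,c,d}
[2] — fixpoint
  FIRST(S)={a,b,c,d}  FIRST(A)={d}  FIRST(B)={a}  FIRST(C)={a,c,d}

FIRST(S) = ["a", "b", "c", "d"]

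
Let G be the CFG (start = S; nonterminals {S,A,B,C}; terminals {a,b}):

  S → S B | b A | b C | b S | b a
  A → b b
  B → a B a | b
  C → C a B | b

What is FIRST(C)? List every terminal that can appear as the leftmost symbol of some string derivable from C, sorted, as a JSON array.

FIRST sets, iterate to fixpoint:
iter 1:
  A via A→b b: +{b}
  B via B→a B a: +{a}
  B via B→b: +{b}
  C via C→b: +{b}
  S via S→b A: +{b}
  FIRST[S]={b}  FIRST[A]={b}  FIRST[B]={a,b}  FIRST[C]={b}
iter 2: (no change)
  FIRST[S]={b}  FIRST[A]={b}  FIRST[B]={a,b}  FIRST[C]={b}

FIRST(C) = ["b"]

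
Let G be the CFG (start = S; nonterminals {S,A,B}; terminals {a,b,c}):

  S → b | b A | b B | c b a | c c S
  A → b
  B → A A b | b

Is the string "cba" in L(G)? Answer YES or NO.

Convert to CNF:
  S -> T0 A | T0 B | T1 X4 | T1 X5 | b
  A -> b
  B -> A X3 | b
  T0 -> b
  T1 -> c
  T2 -> a
  X3 -> A T0
  X4 -> T0 T2
  X5 -> T1 S

Fill CYK table bottom-up:
  [0..0]={T1}  "c"  orig:{}
  [1..1]={A,B,S,T0}  "b"  orig:{A,B,S}
  [2..2]={T2}  "a"  orig:{}
  [0..1]={X5}  "cb"  orig:{}
  [1..2]={X4}  "ba"  orig:{}
  [0..2]={S}  "cba"

S ∈ T[0,2] ⇒ YES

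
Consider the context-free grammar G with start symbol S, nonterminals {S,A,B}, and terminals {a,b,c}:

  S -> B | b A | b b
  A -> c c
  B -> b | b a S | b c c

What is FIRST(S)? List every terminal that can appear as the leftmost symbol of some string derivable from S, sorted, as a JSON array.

FIRST iteration:
round 1:
  A via A→c c: +{c}
  B via B→b: +{b}
  S via S→B: +{b}
  FIRST[S]={b}  FIRST[A]={c}  FIRST[B]={b}
round 2: (no change)
  FIRST[S]={b}  FIRST[A]={c}  FIRST[B]={b}

FIRST(S) = ["b"]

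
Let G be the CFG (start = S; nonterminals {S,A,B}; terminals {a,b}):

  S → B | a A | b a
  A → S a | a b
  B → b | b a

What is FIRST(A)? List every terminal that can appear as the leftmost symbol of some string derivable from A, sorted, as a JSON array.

FIRST iteration:
[1]
  A via A→a b: +{a}
  B via B→b: +{b}
  S via S→B: +{b}
  S via S→a A: +{a}
  S: {a,b}  A: {a}  B: {b}
[2]
  A via A→S a: +{b}
  S: {a,b}  A: {a,b}  B: {b}
[3] done
  S: {a,b}  A: {a,b}  B: {b}

FIRST(A) = ["a", "b"]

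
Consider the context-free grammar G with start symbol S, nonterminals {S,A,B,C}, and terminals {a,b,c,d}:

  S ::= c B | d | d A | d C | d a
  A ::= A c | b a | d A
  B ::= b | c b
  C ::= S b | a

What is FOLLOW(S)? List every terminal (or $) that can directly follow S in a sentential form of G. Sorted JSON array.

FIRST iteration:
pass 1:
  A via A→b a: +{b}
  A via A→d A: +{d}
  B via B→b: +{b}
  B via B→c b: +{c}
  C via C→a: +{a}
  S via S→c B: +{c}
  S via S→d: +{d}
  S: {c,d}  A: {b,d}  B: {b,c}  C: {a}
pass 2:
  C via C→S b: +{c,d}
  S: {c,d}  A: {b,d}  B: {b,c}  C: {a,c,d}
pass 3: (stable)
  S: {c,d}  A: {b,d}  B: {b,c}  C: {a,c,d}

FOLLOW sets:
seed FOLLOW(S) with $
[1]
  A→A c: FOLLOW(A) ⊇ FIRST(c) = {c}; new: +{c}
  C→S b: FOLLOW(S) ⊇ FIRST(b) = {b}; new: +{b}
  S→c B: FOLLOW(B) ⊇ FOLLOW(S) ⊇ {$,b}; new: +{$,b}
  S→d A: FOLLOW(A) ⊇ FOLLOW(S) ⊇ {$,b}; new: +{$,b}
  S→d C: FOLLOW(C) ⊇ FOLLOW(S) ⊇ {$,b}; new: +{$,b}
  S: {$,b}  A: {$,b,c}  B: {$,b}  C: {$,b}
[2] (stable)
  S: {$,b}  A: {$,b,c}  B: {$,b}  C: {$,b}

FOLLOW(S) = ["$", "b"]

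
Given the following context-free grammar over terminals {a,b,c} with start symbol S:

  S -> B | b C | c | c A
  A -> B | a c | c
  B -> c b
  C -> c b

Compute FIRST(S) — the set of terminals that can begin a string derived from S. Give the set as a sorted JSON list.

FIRST sets, iterate to fixpoint:
iter 1:
  A via A→a c: +{a}
  A via A→c: +{c}
  B via B→c b: +{c}
  C via C→c b: +{c}
  S via S→B: +{c}
  S via S→b C: +{b}
  S: {b,c}  A: {a,c}  B: {c}  C: {c}
iter 2: — fixpoint
  S: {b,c}  A: {a,c}  B: {c}  C: {c}

FIRST(S) = ["b", "c"]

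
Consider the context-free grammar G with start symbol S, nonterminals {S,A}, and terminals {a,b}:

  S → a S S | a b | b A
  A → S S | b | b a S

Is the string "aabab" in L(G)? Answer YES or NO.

Convert to CNF:
  S -> T0 A | T1 T0 | T1 X3
  A -> S S | T0 X2 | b
  T0 -> b
  T1 -> a
  X2 -> T1 S
  X3 -> S S

CYK table (by increasing span):
  [0..0]={T1}  "a"  orig:{}
  [1..1]={T1}  "a"  orig:{}
  [2..2]={A,T0}  "b"  orig:{A}
  [3..3]={T1}  "a"  orig:{}
  [4..4]={A,T0}  "b"  orig:{A}
  [0..1]=∅  "aa"
  [1..2]={S}  "ab"
  [2..3]=∅  "ba"
  [3..4]={S}  "ab"
  [0..2]={X2}  "aab"  orig:{}
  [1..3]=∅  "aba"
  [2..4]=∅  "bab"
  [0..3]=∅  "aaba"
  [1..4]={A,X3}  "abab"  orig:{A}
  [0..4]={S}  "aabab"

S ∈ T[0,4] ⇒ YES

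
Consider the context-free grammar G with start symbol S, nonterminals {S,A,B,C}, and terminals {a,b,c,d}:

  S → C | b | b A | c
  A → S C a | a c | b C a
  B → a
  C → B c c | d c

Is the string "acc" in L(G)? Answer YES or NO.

Convert to CNF:
  S -> B X7 | T2 A | T3 T1 | b | c
  A -> S X4 | T0 T1 | T2 X5
  B -> a
  C -> B X6 | T3 T1
  T0 -> a
  T1 -> c
  T2 -> b
  T3 -> d
  X4 -> C T0
  X5 -> C T0
  X6 -> T1 T1
  X7 -> T1 T1

CYK table (by increasing span):
  T[0,0] 'a' = {B,T0}  orig:{B}
  T[1,1] 'c' = {S,T1}  orig:{S}
  T[2,2] 'c' = {S,T1}  orig:{S}
  T[0,1] 'ac' = {A}
  T[1,2] 'cc' = {X6,X7}  orig:{}
  T[0,2] 'acc' = {C,S}

S ∈ T[0,2] ⇒ YES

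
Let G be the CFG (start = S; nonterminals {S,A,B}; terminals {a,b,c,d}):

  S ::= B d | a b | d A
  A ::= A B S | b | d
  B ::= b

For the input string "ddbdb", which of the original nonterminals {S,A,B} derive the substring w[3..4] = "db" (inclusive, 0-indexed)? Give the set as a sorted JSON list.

CNF form of G:
  S -> B T0 | T0 A | T1 T2
  A -> A X3 | b | d
  B -> b
  T0 -> d
  T1 -> a
  T2 -> b
  X3 -> B S

CYK fill (cells [i..j] with 3 ≤ i ≤ j ≤ 4 only):
  [3..3]={A,T0}  "d"  orig:{A}
  [4..4]={A,B,T2}  "b"  orig:{A,B}
  [3..4]={S}  "db"

Original NTs in T[3,4] deriving "db": ["S"]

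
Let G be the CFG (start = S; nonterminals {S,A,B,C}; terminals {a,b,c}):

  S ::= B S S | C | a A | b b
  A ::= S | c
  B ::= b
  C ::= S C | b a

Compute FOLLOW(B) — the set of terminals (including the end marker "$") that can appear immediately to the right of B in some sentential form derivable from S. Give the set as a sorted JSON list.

Compute FIRST by fixpoint:
pass 1:
  A via A→c: +{c}
  B via B→b: +{b}
  C via C→b a: +{b}
  S via S→B S S: +{b}
  S via S→a A: +{a}
  FIRST(S)={a,b}  FIRST(A)={c}  FIRST(B)={b}  FIRST(C)={b}
pass 2:
  A via A→S: +{a,b}
  C via C→S C: +{a}
  FIRST(S)={a,b}  FIRST(A)={a,b,c}  FIRST(B)={b}  FIRST(C)={a,b}
pass 3: (stable)
  FIRST(S)={a,b}  FIRST(A)={a,b,c}  FIRST(B)={b}  FIRST(C)={a,b}

FOLLOW iteration:
FOLLOW(S) := {$}
[1]
  C→S C: FOLLOW(S) ⊇ FIRST(C) = {a,b}; new: +{a,b}
  S→B S S: FOLLOW(B) ⊇ FIRST(S) = {a,b}; new: +{a,b}
  S→C: FOLLOW(C) ⊇ FOLLOW(S) ⊇ {$,a,b}; new: +{$,a,b}
  S→a A: FOLLOW(A) ⊇ FOLLOW(S) ⊇ {$,a,b}; new: +{$,a,b}
  FOLLOW(S)={$,a,b}  FOLLOW(A)={$,a,b}  FOLLOW(B)={a,b}  FOLLOW(C)={$,a,b}
[2] (stable)
  FOLLOW(S)={$,a,b}  FOLLOW(A)={$,a,b}  FOLLOW(B)={a,b}  FOLLOW(C)={$,a,b}

FOLLOW(B) = ["a", "b"]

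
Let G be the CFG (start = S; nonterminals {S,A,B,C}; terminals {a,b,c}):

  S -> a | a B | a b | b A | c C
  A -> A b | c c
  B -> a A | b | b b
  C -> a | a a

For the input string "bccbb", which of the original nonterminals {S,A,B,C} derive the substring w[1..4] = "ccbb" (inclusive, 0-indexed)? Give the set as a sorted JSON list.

CNF form of G:
  S -> T0 A | T1 C | T2 B | T2 T0 | a
  A -> A T0 | T1 T1
  B -> T0 T0 | T2 A | b
  C -> T2 T2 | a
  T0 -> b
  T1 -> c
  T2 -> a

CYK table (by increasing span) (cells [i..j] with 1 ≤ i ≤ j ≤ 4 only):
  T[1,1] 'c' = {T1}  orig:{}
  T[2,2] 'c' = {T1}  orig:{}
  T[3,3] 'b' = {B,T0}  orig:{B}
  T[4,4] 'b' = {B,T0}  orig:{B}
  T[1,2] 'cc' = {A}
  T[2,3] 'cb' = ∅
  T[3,4] 'bb' = {B}
  T[1,3] 'ccb' = {A}
  T[2,4] 'cbb' = ∅
  T[1,4] 'ccbb' = {A}

Original NTs in T[1,4] deriving "ccbb": ["A"]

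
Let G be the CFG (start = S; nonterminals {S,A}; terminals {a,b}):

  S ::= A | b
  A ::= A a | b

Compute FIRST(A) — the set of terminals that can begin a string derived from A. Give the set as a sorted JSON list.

FIRST sets, iterate to fixpoint:
pass 1:
  A via A→b: +{b}
  S via S→A: +{b}
  S: {b}  A: {b}
pass 2: done
  S: {b}  A: {b}

FIRST(A) = ["b"]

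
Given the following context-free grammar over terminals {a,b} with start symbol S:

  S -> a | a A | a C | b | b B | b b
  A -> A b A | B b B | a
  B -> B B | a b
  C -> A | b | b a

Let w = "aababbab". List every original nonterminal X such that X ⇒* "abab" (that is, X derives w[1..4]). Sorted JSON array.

Convert to CNF:
  S -> T0 B | T0 T0 | T1 A | T1 C | a | b
  A -> A X2 | B X3 | a
  B -> B B | T1 T0
  C -> A X4 | B X5 | T0 T1 | a | b
  T0 -> b
  T1 -> a
  X2 -> T0 A
  X3 -> T0 B
  X4 -> T0 A
  X5 -> T0 B

CYK table (by increasing span) — only the sub-triangle for w[1..4]:
  T[1,1] 'a' = {A,C,S,T1}  orig:{A,C,S}
  T[2,2] 'b' = {C,S,T0}  orig:{C,S}
  T[3,3] 'a' = {A,C,S,T1}  orig:{A,C,S}
  T[4,4] 'b' = {C,S,T0}  orig:{C,S}
  T[1,2] 'ab' = {B,S}
  T[2,3] 'ba' = {C,X2,X4}  orig:{C}
  T[3,4] 'ab' = {B,S}
  T[1,3] 'aba' = {A,C,S}
  T[2,4] 'bab' = {S,X3,X5}  orig:{S}
  T[1,4] 'abab' = {B}

Original NTs in T[1,4] deriving "abab": ["B"]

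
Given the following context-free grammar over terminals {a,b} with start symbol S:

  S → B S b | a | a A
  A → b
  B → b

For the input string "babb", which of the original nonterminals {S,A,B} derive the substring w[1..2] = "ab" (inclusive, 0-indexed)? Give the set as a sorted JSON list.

Convert to CNF:
  S -> B X2 | T1 A | a
  A -> b
  B -> b
  T0 -> b
  T1 -> a
  X2 -> S T0

CYK fill — only the sub-triangle for w[1..2]:
  T[1,1] 'a' = {S,T1}  orig:{S}
  T[2,2] 'b' = {A,B,T0}  orig:{A,B}
  T[1,2] 'ab' = {S,X2}  orig:{S}

Original NTs in T[1,2] deriving "ab": ["S"]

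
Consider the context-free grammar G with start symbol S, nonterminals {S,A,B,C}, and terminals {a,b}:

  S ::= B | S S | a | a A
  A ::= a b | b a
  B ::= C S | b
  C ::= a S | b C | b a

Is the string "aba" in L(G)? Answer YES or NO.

CNF form of G:
  S -> C S | S S | T0 A | a | b
  A -> T0 T1 | T1 T0
  B -> C S | b
  C -> T0 S | T1 C | T1 T0
  T0 -> a
  T1 -> b

CYK fill:
  [0..0]={S,T0}  "a"  orig:{S}
  [1..1]={B,S,T1}  "b"  orig:{B,S}
  [2..2]={S,T0}  "a"  orig:{S}
  [0..1]={A,C,S}  "ab"
  [1..2]={A,C,S}  "ba"
  [0..2]={B,C,S}  "aba"

S ∈ T[0,2] ⇒ YES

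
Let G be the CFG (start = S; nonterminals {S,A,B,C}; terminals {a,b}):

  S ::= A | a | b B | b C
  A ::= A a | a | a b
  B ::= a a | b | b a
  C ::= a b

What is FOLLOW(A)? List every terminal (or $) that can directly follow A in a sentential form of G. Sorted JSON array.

Compute FIRST by fixpoint:
round 1:
  A via A→a: +{a}
  B via B→a a: +{a}
  B via B→b: +{b}
  C via C→a b: +{a}
  S via S→A: +{a}
  S via S→b B: +{b}
  FIRST[S]={a,b}  FIRST[A]={a}  FIRST[B]={a,b}  FIRST[C]={a}
round 2: — fixpoint
  FIRST[S]={a,b}  FIRST[A]={a}  FIRST[B]={a,b}  FIRST[C]={a}

Compute FOLLOW by fixpoint:
initialize: $ ∈ FOLLOW(S)
iter 1:
  A→A a: FOLLOW(A) ⊇ FIRST(a) = {a}; new: +{a}
  S→A: FOLLOW(A) ⊇ FOLLOW(S) ⊇ {$}; new: +{$}
  S→b B: FOLLOW(B) ⊇ FOLLOW(S) ⊇ {$}; new: +{$}
  S→b C: FOLLOW(C) ⊇ FOLLOW(S) ⊇ {$}; new: +{$}
  FOLLOW(S)={$}  FOLLOW(A)={$,a}  FOLLOW(B)={$}  FOLLOW(C)={$}
iter 2: (stable)
  FOLLOW(S)={$}  FOLLOW(A)={$,a}  FOLLOW(B)={$}  FOLLOW(C)={$}

FOLLOW(A) = ["$", "a"]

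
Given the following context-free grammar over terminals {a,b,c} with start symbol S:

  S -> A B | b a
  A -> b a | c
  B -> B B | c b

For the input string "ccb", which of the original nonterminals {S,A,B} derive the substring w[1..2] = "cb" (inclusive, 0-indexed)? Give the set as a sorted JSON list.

Convert to CNF:
  S -> A B | T0 T1
  A -> T0 T1 | c
  B -> B B | T2 T0
  T0 -> b
  T1 -> a
  T2 -> c

Fill CYK table bottom-up, restricted to cells inside w[1..2]:
  cell(1,1) c: {A,T2}  orig:{A}
  cell(2,2) b: {T0}  orig:{}
  cell(1,2) cb: {B}

Original NTs in T[1,2] deriving "cb": ["B"]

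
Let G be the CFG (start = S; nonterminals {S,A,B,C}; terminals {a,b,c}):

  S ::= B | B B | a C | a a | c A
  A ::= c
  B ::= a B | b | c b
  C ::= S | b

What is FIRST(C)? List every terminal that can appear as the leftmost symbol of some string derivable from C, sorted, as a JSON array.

Compute FIRST by fixpoint:
round 1:
  A via A→c: +{c}
  B via B→a B: +{a}
  B via B→b: +{b}
  B via B→c b: +{c}
  C via C→b: +{b}
  S via S→B: +{a,b,c}
  FIRST(S)={a,b,c}  FIRST(A)={c}  FIRST(B)={a,b,c}  FIRST(C)={b}
round 2:
  C via C→S: +{a,c}
  FIRST(S)={a,b,c}  FIRST(A)={c}  FIRST(B)={a,b,c}  FIRST(C)={a,b,c}
round 3: — fixpoint
  FIRST(S)={a,b,c}  FIRST(A)={c}  FIRST(B)={a,b,c}  FIRST(C)={a,b,c}

FIRST(C) = ["a", "b", "c"]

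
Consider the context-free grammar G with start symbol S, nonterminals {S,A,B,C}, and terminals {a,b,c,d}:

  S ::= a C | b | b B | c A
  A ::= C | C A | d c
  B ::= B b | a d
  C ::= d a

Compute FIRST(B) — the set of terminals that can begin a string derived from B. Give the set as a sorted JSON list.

Compute FIRST by fixpoint:
round 1:
  A via A→d c: +{d}
  B via B→a d: +{a}
  C via C→d a: +{d}
  S via S→a C: +{a}
  S via S→b: +{b}
  S via S→c A: +{c}
  FIRST(S)={a,b,c}  FIRST(A)={d}  FIRST(B)={a}  FIRST(C)={d}
round 2: done
  FIRST(S)={a,b,c}  FIRST(A)={d}  FIRST(B)={a}  FIRST(C)={d}

FIRST(B) = ["a"]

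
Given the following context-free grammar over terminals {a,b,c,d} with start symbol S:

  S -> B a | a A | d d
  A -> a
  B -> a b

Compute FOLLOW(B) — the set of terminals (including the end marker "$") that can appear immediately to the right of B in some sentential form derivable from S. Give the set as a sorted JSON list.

FIRST iteration:
iter 1:
  A via A→a: +{a}
  B via B→a b: +{a}
  S via S→B a: +{a}
  S via S→d d: +{d}
  FIRST[S]={a,d}  FIRST[A]={a}  FIRST[B]={a}
iter 2: — fixpoint
  FIRST[S]={a,d}  FIRST[A]={a}  FIRST[B]={a}

Compute FOLLOW by fixpoint:
FOLLOW(S) := {$}
pass 1:
  S→B a: FOLLOW(B) ⊇ FIRST(a) = {a}; new: +{a}
  S→a A: FOLLOW(A) ⊇ FOLLOW(S) ⊇ {$}; new: +{$}
  S: {$}  A: {$}  B: {a}
pass 2: (stable)
  S: {$}  A: {$}  B: {a}

FOLLOW(B) = ["a"]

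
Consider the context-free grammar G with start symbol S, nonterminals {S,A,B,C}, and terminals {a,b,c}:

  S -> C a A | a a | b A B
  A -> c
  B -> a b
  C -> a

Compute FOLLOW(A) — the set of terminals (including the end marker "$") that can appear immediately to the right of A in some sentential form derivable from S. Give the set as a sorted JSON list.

FIRST iteration:
round 1:
  A via A→c: +{c}
  B via B→a b: +{a}
  C via C→a: +{a}
  S via S→C a A: +{a}
  S via S→b A B: +{b}
  S: {a,b}  A: {c}  B: {a}  C: {a}
round 2: — fixpoint
  S: {a,b}  A: {c}  B: {a}  C: {a}

FOLLOW iteration:
seed FOLLOW(S) with $
[1]
  S→C a A: FOLLOW(C) ⊇ FIRST(a) = {a}; new: +{a}
  S→C a A: FOLLOW(A) ⊇ FOLLOW(S) ⊇ {$}; new: +{$}
  S→b A B: FOLLOW(A) ⊇ FIRST(B) = {a}; new: +{a}
  S→b A B: FOLLOW(B) ⊇ FOLLOW(S) ⊇ {$}; new: +{$}
  FOLLOW[S]={$}  FOLLOW[A]={$,a}  FOLLOW[B]={$}  FOLLOW[C]={a}
[2] — fixpoint
  FOLLOW[S]={$}  FOLLOW[A]={$,a}  FOLLOW[B]={$}  FOLLOW[C]={a}

FOLLOW(A) = ["$", "a"]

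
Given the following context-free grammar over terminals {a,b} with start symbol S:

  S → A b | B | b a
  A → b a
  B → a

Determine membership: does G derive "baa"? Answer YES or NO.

CNF form of G:
  S -> A T0 | T0 T1 | a
  A -> T0 T1
  B -> a
  T0 -> b
  T1 -> a

Fill CYK table bottom-up:
  cell(0,0) b: {T0}  orig:{}
  cell(1,1) a: {B,S,T1}  orig:{B,S}
  cell(2,2) a: {B,S,T1}  orig:{B,S}
  cell(0,1) ba: {A,S}
  cell(1,2) aa: ∅
  cell(0,2) baa: ∅

S ∉ T[0,2] ⇒ NO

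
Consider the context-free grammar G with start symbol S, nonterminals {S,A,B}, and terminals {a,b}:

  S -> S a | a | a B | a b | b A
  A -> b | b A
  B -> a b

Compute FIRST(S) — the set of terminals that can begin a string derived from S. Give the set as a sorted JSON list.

FIRST sets, iterate to fixpoint:
pass 1:
  A via A→b: +{b}
  B via B→a b: +{a}
  S via S→a: +{a}
  S via S→b A: +{b}
  FIRST(S)={a,b}  FIRST(A)={b}  FIRST(B)={a}
pass 2: done
  FIRST(S)={a,b}  FIRST(A)={b}  FIRST(B)={a}

FIRST(S) = ["a", "b"]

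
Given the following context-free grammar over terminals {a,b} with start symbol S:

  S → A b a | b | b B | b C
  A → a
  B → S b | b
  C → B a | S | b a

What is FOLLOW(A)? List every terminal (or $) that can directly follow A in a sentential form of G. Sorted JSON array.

FIRST sets, iterate to fixpoint:
iter 1:
  A via A→a: +{a}
  B via B→b: +{b}
  C via C→B a: +{b}
  S via S→A b a: +{a}
  S via S→b: +{b}
  FIRST[S]={a,b}  FIRST[A]={a}  FIRST[B]={b}  FIRST[C]={b}
iter 2:
  B via B→S b: +{a}
  C via C→B a: +{a}
  FIRST[S]={a,b}  FIRST[A]={a}  FIRST[B]={a,b}  FIRST[C]={a,b}
iter 3: — fixpoint
  FIRST[S]={a,b}  FIRST[A]={a}  FIRST[B]={a,b}  FIRST[C]={a,b}

FOLLOW iteration:
initialize: $ ∈ FOLLOW(S)
round 1:
  B→S b: FOLLOW(S) ⊇ FIRST(b) = {b}; new: +{b}
  C→B a: FOLLOW(B) ⊇ FIRST(a) = {a}; new: +{a}
  S→A b a: FOLLOW(A) ⊇ FIRST(b) = {b}; new: +{b}
  S→b B: FOLLOW(B) ⊇ FOLLOW(S) ⊇ {$,b}; new: +{$,b}
  S→b C: FOLLOW(C) ⊇ FOLLOW(S) ⊇ {$,b}; new: +{$,b}
  FOLLOW[S]={$,b}  FOLLOW[A]={b}  FOLLOW[B]={$,a,b}  FOLLOW[C]={$,b}
round 2: — fixpoint
  FOLLOW[S]={$,b}  FOLLOW[A]={b}  FOLLOW[B]={$,a,b}  FOLLOW[C]={$,b}

FOLLOW(A) = ["b"]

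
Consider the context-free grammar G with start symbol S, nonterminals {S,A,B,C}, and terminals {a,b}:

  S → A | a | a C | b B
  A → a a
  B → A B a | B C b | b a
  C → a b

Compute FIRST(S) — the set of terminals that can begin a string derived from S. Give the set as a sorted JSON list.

FIRST sets, iterate to fixpoint:
pass 1:
  A via A→a a: +{a}
  B via B→A B a: +{a}
  B via B→b a: +{b}
  C via C→a b: +{a}
  S via S→A: +{a}
  S via S→b B: +{b}
  FIRST(S)={a,b}  FIRST(A)={a}  FIRST(B)={a,b}  FIRST(C)={a}
pass 2: (no change)
  FIRST(S)={a,b}  FIRST(A)={a}  FIRST(B)={a,b}  FIRST(C)={a}

FIRST(S) = ["a", "b"]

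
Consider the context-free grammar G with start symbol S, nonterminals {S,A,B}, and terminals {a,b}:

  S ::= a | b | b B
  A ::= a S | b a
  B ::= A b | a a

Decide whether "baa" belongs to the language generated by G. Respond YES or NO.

CNF form of G:
  S -> T1 B | a | b
  A -> T0 S | T1 T0
  B -> A T1 | T0 T0
  T0 -> a
  T1 -> b

CYK table (by increasing span):
  [0..0]={S,T1}  "b"  orig:{S}
  [1..1]={S,T0}  "a"  orig:{S}
  [2..2]={S,T0}  "a"  orig:{S}
  [0..1]={A}  "ba"
  [1..2]={A,B}  "aa"
  [0..2]={S}  "baa"

S ∈ T[0,2] ⇒ YES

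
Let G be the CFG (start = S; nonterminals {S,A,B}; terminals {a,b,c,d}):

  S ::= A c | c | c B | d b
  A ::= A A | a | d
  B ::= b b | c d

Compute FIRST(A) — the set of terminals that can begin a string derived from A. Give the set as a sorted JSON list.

FIRST iteration:
[1]
  A via A→a: +{a}
  A via A→d: +{d}
  B via B→b b: +{b}
  B via B→c d: +{c}
  S via S→A c: +{a,d}
  S via S→c: +{c}
  S: {a,c,d}  A: {a,d}  B: {b,c}
[2] done
  S: {a,c,d}  A: {a,d}  B: {b,c}

FIRST(A) = ["a", "d"]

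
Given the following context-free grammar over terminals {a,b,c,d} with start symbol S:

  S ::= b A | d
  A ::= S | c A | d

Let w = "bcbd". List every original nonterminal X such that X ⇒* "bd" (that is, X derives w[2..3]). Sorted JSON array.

CNF form of G:
  S -> T0 A | d
  A -> T0 A | T1 A | d
  T0 -> b
  T1 -> c

Fill CYK table bottom-up (cells [i..j] with 2 ≤ i ≤ j ≤ 3 only):
  T[2,2] 'b' = {T0}  orig:{}
  T[3,3] 'd' = {A,S}
  T[2,3] 'bd' = {A,S}

Original NTs in T[2,3] deriving "bd": ["A", "S"]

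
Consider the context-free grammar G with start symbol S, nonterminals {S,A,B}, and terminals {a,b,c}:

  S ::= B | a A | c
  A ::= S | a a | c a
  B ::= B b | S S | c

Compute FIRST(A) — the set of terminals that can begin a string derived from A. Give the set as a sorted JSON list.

Compute FIRST by fixpoint:
pass 1:
  A via A→a a: +{a}
  A via A→c a: +{c}
  B via B→c: +{c}
  S via S→B: +{c}
  S via S→a A: +{a}
  S: {a,c}  A: {a,c}  B: {c}
pass 2:
  B via B→S S: +{a}
  S: {a,c}  A: {a,c}  B: {a,c}
pass 3: — fixpoint
  S: {a,c}  A: {a,c}  B: {a,c}

FIRST(A) = ["a", "c"]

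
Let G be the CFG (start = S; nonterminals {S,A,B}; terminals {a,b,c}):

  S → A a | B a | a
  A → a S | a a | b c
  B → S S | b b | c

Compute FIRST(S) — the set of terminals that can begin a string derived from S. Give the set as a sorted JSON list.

Compute FIRST by fixpoint:
pass 1:
  A via A→a S: +{a}
  A via A→b c: +{b}
  B via B→b b: +{b}
  B via B→c: +{c}
  S via S→A a: +{a,b}
  S via S→B a: +{c}
  S: {a,b,c}  A: {a,b}  B: {b,c}
pass 2:
  B via B→S S: +{a}
  S: {a,b,c}  A: {a,b}  B: {a,b,c}
pass 3: (no change)
  S: {a,b,c}  A: {a,b}  B: {a,b,c}

FIRST(S) = ["a", "b", "c"]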